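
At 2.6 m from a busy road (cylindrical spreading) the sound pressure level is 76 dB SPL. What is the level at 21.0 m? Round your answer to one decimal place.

66.9 dB SPL

For a line source, L₂ = L₁ − 10·log₁₀(r₂/r₁).
L₂ = 76 − 10·log₁₀(21.0/2.6) = 76 − 9.072 = 66.93 dB SPL.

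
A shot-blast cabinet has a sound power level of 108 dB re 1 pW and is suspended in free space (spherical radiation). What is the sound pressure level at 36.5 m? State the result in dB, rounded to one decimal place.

65.8 dB

L_p = L_w − 10·log₁₀(4π·r²) with r = 36.5 m.
4π·r² = 1.674e+04 m², 10·log₁₀ of that is 42.238 dB.
L_p = 108 − 42.238 = 65.76 dB.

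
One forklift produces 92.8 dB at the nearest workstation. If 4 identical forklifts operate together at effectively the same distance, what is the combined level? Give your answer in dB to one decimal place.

98.8 dB

With 4 equal, uncorrelated contributions the intensity is 4× that of one unit, giving a rise of 10·log₁₀ 4.
L_total = 92.8 + 10·log₁₀(4) = 92.8 + 6.021 = 98.82 dB.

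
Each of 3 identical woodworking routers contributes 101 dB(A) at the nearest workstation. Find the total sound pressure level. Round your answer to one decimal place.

105.8 dB(A)

L_total = L₁ + 10·log₁₀ N for N identical incoherent sources.
L_total = 101 + 10·log₁₀(3) = 101 + 4.771 = 105.77 dB(A).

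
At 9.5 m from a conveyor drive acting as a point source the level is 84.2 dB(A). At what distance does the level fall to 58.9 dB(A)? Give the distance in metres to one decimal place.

174.9 m

Point-source spreading drops the level by 20·log₁₀(r₂/r₁); inverting, r₂/r₁ = 10^(ΔL/20).
r₂ = 9.5·10^((84.2−58.9)/20) = 9.5·10^(25.3/20) = 174.87 m.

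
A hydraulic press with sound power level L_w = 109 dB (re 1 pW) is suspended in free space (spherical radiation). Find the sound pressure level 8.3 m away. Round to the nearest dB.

80 dB

The power spreads over a sphere of area 4π·r², so L_p = L_w − 10·log₁₀(4π·r²).
4π·r² = 865.7 m², 10·log₁₀ of that is 29.374 dB.
L_p = 109 − 29.374 = 79.63 dB.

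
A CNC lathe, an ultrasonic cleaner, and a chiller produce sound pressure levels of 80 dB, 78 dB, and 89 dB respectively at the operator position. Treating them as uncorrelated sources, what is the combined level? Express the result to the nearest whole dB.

For uncorrelated sources the intensities add, so convert each level to linear form, sum, and take 10·log₁₀ of the total.
Σ 10^(L/10) = 10^(80/10) + 10^(78/10) + 10^(89/10) = 9.574e+08.
L_total = 10·log₁₀(9.574e+08) = 89.81 dB.

90 dB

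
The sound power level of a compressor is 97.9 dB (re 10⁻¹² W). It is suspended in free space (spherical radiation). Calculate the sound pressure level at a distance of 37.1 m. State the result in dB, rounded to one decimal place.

55.5 dB

The power spreads over a sphere of area 4π·r², so L_p = L_w − 10·log₁₀(4π·r²).
4π·r² = 1.73e+04 m², 10·log₁₀ of that is 42.380 dB.
L_p = 97.9 − 42.380 = 55.52 dB.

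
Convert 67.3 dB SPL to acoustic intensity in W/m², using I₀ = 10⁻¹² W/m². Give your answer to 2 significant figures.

I = I₀·10^(L/10) = 10⁻¹² × 10^(67.3/10) = 10^(-5.270).

5.4e-06 W/m²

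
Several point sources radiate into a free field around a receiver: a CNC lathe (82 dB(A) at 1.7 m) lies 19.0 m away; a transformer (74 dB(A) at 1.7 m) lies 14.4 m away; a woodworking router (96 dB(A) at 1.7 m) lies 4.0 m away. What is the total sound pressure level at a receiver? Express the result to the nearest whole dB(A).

89 dB(A)

Apply inverse-square spreading to bring every level to the receiver, then sum 10^(L/10).
CNC lathe: 82 − 20·log₁₀(19.0/1.7) = 82 − 20.97 = 61.03 dB(A).
transformer: 74 − 20·log₁₀(14.4/1.7) = 74 − 18.56 = 55.44 dB(A).
woodworking router: 96 − 20·log₁₀(4.0/1.7) = 96 − 7.43 = 88.57 dB(A).
Σ 10^(L/10) = 7.207e+08 → L_total = 10·log₁₀(7.207e+08) = 88.58 dB(A).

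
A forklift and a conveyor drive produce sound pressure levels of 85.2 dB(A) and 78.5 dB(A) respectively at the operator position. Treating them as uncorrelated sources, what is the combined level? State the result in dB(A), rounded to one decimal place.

For uncorrelated sources the intensities add, so convert each level to linear form, sum, and take 10·log₁₀ of the total.
Σ 10^(L/10) = 10^(85.2/10) + 10^(78.5/10) = 4.019e+08.
L_total = 10·log₁₀(4.019e+08) = 86.04 dB(A).

86.0 dB(A)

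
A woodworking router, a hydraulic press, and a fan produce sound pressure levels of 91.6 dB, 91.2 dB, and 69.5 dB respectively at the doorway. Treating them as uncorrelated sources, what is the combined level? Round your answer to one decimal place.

94.4 dB

Incoherent sources combine by intensity addition: L_total = 10·log₁₀(Σ 10^(L_i/10)).
Σ 10^(L/10) = 10^(91.6/10) + 10^(91.2/10) + 10^(69.5/10) = 2.773e+09.
L_total = 10·log₁₀(2.773e+09) = 94.43 dB.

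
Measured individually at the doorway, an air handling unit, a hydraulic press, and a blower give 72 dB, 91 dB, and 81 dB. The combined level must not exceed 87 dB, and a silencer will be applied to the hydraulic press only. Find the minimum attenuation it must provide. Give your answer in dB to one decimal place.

Fixed contribution from the other sources: Σ 10^(L/10) = 10^(72/10) + 10^(81/10) = 1.417e+08 (81.51 dB).
To meet 87 dB overall, the treated hydraulic press may contribute at most 10^(87/10) − 1.417e+08 = 3.594e+08, i.e. 85.56 dB.
Required insertion loss = 91 − 85.56 = 5.44 dB.

5.4 dB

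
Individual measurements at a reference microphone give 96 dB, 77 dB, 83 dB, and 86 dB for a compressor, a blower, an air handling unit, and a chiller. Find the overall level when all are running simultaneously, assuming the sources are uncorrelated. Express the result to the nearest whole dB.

Incoherent sources combine by intensity addition: L_total = 10·log₁₀(Σ 10^(L_i/10)).
Σ 10^(L/10) = 10^(96/10) + 10^(77/10) + 10^(83/10) + 10^(86/10) = 4.629e+09.
L_total = 10·log₁₀(4.629e+09) = 96.65 dB.

97 dB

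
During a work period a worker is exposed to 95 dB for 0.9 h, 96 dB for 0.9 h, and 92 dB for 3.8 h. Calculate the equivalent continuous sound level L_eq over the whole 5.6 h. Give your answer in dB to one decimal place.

L_eq = 10·log₁₀[(1/T)·Σ tᵢ·10^(Lᵢ/10)] with T = 5.6 h.
Σ tᵢ·10^(Lᵢ/10) = 0.9·10^(95/10) + 0.9·10^(96/10) + 3.8·10^(92/10) = 1.245e+10.
L_eq = 10·log₁₀(1.245e+10/5.6) = 93.47 dB.

93.5 dB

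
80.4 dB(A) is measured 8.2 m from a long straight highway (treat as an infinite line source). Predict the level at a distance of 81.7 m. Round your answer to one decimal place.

For a line source, L₂ = L₁ − 10·log₁₀(r₂/r₁).
L₂ = 80.4 − 10·log₁₀(81.7/8.2) = 80.4 − 9.984 = 70.42 dB(A).

70.4 dB(A)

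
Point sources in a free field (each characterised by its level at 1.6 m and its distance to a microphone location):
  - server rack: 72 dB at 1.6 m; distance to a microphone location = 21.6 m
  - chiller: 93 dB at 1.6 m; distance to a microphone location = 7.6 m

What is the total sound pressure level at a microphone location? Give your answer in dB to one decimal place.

Propagate each source to the receiver with L = L_ref − 20·log₁₀(r/r_ref), then add intensities.
server rack: 72 − 20·log₁₀(21.6/1.6) = 72 − 22.61 = 49.39 dB.
chiller: 93 − 20·log₁₀(7.6/1.6) = 93 − 13.53 = 79.47 dB.
Σ 10^(L/10) = 8.852e+07 → L_total = 10·log₁₀(8.852e+07) = 79.47 dB.

79.5 dB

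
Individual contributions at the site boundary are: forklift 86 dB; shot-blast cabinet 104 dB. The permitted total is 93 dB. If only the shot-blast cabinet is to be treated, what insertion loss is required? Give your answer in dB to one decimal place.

12.0 dB

Everything except the shot-blast cabinet sums to 10^(86/10) = 3.981e+08 in linear terms, 86.00 dB.
To meet 93 dB overall, the treated shot-blast cabinet may contribute at most 10^(93/10) − 3.981e+08 = 1.597e+09, i.e. 92.03 dB.
Required insertion loss = 104 − 92.03 = 11.97 dB.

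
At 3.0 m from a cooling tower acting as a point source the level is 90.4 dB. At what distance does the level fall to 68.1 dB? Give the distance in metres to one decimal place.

For a point source L₁ − L₂ = 20·log₁₀(r₂/r₁), so r₂ = r₁·10^((L₁−L₂)/20).
r₂ = 3.0·10^((90.4−68.1)/20) = 3.0·10^(22.3/20) = 39.10 m.

39.1 m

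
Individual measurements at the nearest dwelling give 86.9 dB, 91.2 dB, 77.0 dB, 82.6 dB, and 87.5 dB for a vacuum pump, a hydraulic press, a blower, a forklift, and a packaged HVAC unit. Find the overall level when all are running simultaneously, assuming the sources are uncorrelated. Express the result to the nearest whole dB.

94 dB

For uncorrelated sources the intensities add, so convert each level to linear form, sum, and take 10·log₁₀ of the total.
Σ 10^(L/10) = 10^(86.9/10) + 10^(91.2/10) + 10^(77.0/10) + 10^(82.6/10) + 10^(87.5/10) = 2.602e+09.
L_total = 10·log₁₀(2.602e+09) = 94.15 dB.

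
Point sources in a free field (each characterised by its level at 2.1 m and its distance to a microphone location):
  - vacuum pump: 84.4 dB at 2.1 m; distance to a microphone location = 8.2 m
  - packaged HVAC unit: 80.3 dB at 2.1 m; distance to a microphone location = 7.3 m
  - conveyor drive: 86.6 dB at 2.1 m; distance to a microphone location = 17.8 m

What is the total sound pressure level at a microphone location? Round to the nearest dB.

75 dB

Propagate each source to the receiver with L = L_ref − 20·log₁₀(r/r_ref), then add intensities.
vacuum pump: 84.4 − 20·log₁₀(8.2/2.1) = 84.4 − 11.83 = 72.57 dB.
packaged HVAC unit: 80.3 − 20·log₁₀(7.3/2.1) = 80.3 − 10.82 = 69.48 dB.
conveyor drive: 86.6 − 20·log₁₀(17.8/2.1) = 86.6 − 18.56 = 68.04 dB.
Σ 10^(L/10) = 3.329e+07 → L_total = 10·log₁₀(3.329e+07) = 75.22 dB.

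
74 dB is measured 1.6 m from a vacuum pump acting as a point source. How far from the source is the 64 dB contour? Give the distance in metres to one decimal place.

The 10.0 dB drop corresponds to a distance ratio of 10^(10.0/20) for a point source.
r₂ = 1.6·10^((74−64)/20) = 1.6·10^(10.0/20) = 5.06 m.

5.1 m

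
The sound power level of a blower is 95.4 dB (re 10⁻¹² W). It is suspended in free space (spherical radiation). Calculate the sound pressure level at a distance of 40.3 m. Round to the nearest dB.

52 dB

Free-field spherical radiation: L_p = L_w − 10·log₁₀(4π·r²), r = 40.3 m.
4π·r² = 2.041e+04 m², 10·log₁₀ of that is 43.098 dB.
L_p = 95.4 − 43.098 = 52.30 dB.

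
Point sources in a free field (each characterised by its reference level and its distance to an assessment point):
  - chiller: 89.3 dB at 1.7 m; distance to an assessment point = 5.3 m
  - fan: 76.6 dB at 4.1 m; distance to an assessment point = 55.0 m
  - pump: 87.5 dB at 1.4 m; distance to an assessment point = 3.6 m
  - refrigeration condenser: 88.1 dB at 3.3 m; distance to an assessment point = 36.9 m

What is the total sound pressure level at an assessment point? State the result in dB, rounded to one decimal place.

First find each source's level at the receiver (point-source: −20·log₁₀(r/r_ref)), then combine on an intensity basis.
chiller: 89.3 − 20·log₁₀(5.3/1.7) = 89.3 − 9.88 = 79.42 dB.
fan: 76.6 − 20·log₁₀(55.0/4.1) = 76.6 − 22.55 = 54.05 dB.
pump: 87.5 − 20·log₁₀(3.6/1.4) = 87.5 − 8.20 = 79.30 dB.
refrigeration condenser: 88.1 − 20·log₁₀(36.9/3.3) = 88.1 − 20.97 = 67.13 dB.
Σ 10^(L/10) = 1.780e+08 → L_total = 10·log₁₀(1.780e+08) = 82.50 dB.

82.5 dB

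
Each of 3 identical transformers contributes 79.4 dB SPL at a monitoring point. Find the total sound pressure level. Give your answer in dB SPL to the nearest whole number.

N identical incoherent sources raise the level by 10·log₁₀ N.
L_total = 79.4 + 10·log₁₀(3) = 79.4 + 4.771 = 84.17 dB SPL.

84 dB SPL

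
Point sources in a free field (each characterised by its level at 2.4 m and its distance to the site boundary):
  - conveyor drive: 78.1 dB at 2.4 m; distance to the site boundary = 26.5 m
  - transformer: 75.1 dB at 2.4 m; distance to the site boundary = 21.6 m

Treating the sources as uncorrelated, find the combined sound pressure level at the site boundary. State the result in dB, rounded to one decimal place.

59.7 dB

Propagate each source to the receiver with L = L_ref − 20·log₁₀(r/r_ref), then add intensities.
conveyor drive: 78.1 − 20·log₁₀(26.5/2.4) = 78.1 − 20.86 = 57.24 dB.
transformer: 75.1 − 20·log₁₀(21.6/2.4) = 75.1 − 19.08 = 56.02 dB.
Σ 10^(L/10) = 9.291e+05 → L_total = 10·log₁₀(9.291e+05) = 59.68 dB.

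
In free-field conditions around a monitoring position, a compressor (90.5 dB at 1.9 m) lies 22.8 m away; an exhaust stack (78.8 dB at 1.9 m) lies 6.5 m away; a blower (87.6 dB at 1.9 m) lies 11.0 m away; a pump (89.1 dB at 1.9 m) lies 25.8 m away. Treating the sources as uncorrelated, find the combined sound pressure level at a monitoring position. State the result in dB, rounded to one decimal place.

75.5 dB

First find each source's level at the receiver (point-source: −20·log₁₀(r/r_ref)), then combine on an intensity basis.
compressor: 90.5 − 20·log₁₀(22.8/1.9) = 90.5 − 21.58 = 68.92 dB.
exhaust stack: 78.8 − 20·log₁₀(6.5/1.9) = 78.8 − 10.68 = 68.12 dB.
blower: 87.6 − 20·log₁₀(11.0/1.9) = 87.6 − 15.25 = 72.35 dB.
pump: 89.1 − 20·log₁₀(25.8/1.9) = 89.1 − 22.66 = 66.44 dB.
Σ 10^(L/10) = 3.585e+07 → L_total = 10·log₁₀(3.585e+07) = 75.54 dB.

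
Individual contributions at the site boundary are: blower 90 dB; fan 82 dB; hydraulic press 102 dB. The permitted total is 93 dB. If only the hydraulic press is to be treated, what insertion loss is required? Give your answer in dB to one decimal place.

12.8 dB

Fixed contribution from the other sources: Σ 10^(L/10) = 10^(90/10) + 10^(82/10) = 1.158e+09 (90.64 dB).
To meet 93 dB overall, the treated hydraulic press may contribute at most 10^(93/10) − 1.158e+09 = 8.368e+08, i.e. 89.23 dB.
Required insertion loss = 102 − 89.23 = 12.77 dB.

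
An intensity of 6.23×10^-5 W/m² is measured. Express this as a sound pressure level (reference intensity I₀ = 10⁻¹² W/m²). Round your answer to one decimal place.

Dividing by I₀ shifts the exponent by 12: I/I₀ = 6.23×10^7.
L = 10·(0.7945 + 7) = 77.94 dB.

77.9 dB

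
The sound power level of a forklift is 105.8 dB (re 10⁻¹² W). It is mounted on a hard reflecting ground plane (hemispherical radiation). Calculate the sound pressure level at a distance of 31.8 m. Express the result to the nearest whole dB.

68 dB

The power spreads over a hemisphere of area 2π·r², so L_p = L_w − 10·log₁₀(2π·r²).
2π·r² = 6354 m², 10·log₁₀ of that is 38.030 dB.
L_p = 105.8 − 38.030 = 67.77 dB.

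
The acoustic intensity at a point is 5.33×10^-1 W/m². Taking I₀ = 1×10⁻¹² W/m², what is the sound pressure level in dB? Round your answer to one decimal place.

L = 10·log₁₀(I/I₀) = 10·log₁₀(5.33×10^-1/10⁻¹²) = 10·log₁₀(5.33×10^11).
L = 10·(0.7267 + 11) = 117.27 dB.

117.3 dB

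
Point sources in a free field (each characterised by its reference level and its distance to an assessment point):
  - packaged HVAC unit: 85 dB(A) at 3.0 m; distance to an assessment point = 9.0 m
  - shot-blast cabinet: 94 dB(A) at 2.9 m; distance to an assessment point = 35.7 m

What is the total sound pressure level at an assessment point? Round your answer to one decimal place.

77.1 dB(A)

Propagate each source to the receiver with L = L_ref − 20·log₁₀(r/r_ref), then add intensities.
packaged HVAC unit: 85 − 20·log₁₀(9.0/3.0) = 85 − 9.54 = 75.46 dB(A).
shot-blast cabinet: 94 − 20·log₁₀(35.7/2.9) = 94 − 21.81 = 72.19 dB(A).
Σ 10^(L/10) = 5.171e+07 → L_total = 10·log₁₀(5.171e+07) = 77.14 dB(A).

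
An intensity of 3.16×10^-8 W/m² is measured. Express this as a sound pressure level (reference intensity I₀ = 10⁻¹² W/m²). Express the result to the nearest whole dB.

L = 10·log₁₀(I/I₀) = 10·log₁₀(3.16×10^-8/10⁻¹²) = 10·log₁₀(3.16×10^4).
L = 10·(0.4997 + 4) = 45.00 dB.

45 dB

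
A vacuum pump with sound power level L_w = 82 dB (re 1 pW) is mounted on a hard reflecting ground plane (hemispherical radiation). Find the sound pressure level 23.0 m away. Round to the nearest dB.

Free-field hemispherical radiation: L_p = L_w − 10·log₁₀(2π·r²), r = 23.0 m.
2π·r² = 3324 m², 10·log₁₀ of that is 35.216 dB.
L_p = 82 − 35.216 = 46.78 dB.

47 dB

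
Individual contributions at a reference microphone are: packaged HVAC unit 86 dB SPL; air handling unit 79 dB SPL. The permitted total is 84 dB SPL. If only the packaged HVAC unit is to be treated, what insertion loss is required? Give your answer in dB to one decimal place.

The untreated sources together contribute 10^(79/10) = 7.943e+07, i.e. 79.00 dB SPL.
The limit corresponds to 10^(84/10) = 2.512e+08; subtracting the fixed part leaves 1.718e+08 for the packaged HVAC unit, i.e. 82.35 dB SPL.
So the packaged HVAC unit must be reduced from 86 to 82.35 dB SPL: IL = 3.65 dB.

3.7 dB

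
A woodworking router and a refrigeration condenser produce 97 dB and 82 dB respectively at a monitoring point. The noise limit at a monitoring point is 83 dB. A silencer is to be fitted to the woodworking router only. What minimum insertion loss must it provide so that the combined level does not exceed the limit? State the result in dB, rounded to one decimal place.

20.9 dB

Everything except the woodworking router sums to 10^(82/10) = 1.585e+08 in linear terms, 82.00 dB.
To meet 83 dB overall, the treated woodworking router may contribute at most 10^(83/10) − 1.585e+08 = 4.104e+07, i.e. 76.13 dB.
Required insertion loss = 97 − 76.13 = 20.87 dB.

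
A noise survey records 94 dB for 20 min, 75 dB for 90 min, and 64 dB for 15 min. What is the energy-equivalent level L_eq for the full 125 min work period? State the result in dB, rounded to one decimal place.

86.3 dB

Weight each interval's intensity by its duration and average over T = 125 min:
Σ tᵢ·10^(Lᵢ/10) = 20·10^(94/10) + 90·10^(75/10) + 15·10^(64/10) = 5.312e+10.
L_eq = 10·log₁₀(5.312e+10/125) = 86.28 dB.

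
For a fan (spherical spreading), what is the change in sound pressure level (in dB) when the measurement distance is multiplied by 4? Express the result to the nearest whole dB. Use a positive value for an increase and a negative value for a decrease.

Point-source spreading: ΔL = −20·log₁₀(r₂/r₁).
ΔL = −20·log₁₀(4) = -12.04 dB.

-12 dB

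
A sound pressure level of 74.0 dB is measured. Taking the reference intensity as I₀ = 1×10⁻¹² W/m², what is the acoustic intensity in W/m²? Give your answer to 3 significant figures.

2.51e-05 W/m²

I/I₀ = 10^(74.0/10) = 2.512e+07, so I = 2.512e+07 × 10⁻¹² W/m².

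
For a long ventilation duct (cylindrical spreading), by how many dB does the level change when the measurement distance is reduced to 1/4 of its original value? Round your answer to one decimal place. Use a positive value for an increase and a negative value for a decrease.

With cylindrical spreading the level changes by −10·log₁₀(r₂/r₁).
ΔL = −10·log₁₀(0.25) = +6.02 dB.

+6.0 dB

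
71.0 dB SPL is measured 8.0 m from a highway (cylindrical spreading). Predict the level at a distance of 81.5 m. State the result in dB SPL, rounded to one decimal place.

60.9 dB SPL

Line-source attenuation: ΔL = 10·log₁₀(r₂/r₁) = 10·log₁₀(81.5/8.0) = 10.081 dB.
L₂ = 71.0 − 10·log₁₀(81.5/8.0) = 71.0 − 10.081 = 60.92 dB SPL.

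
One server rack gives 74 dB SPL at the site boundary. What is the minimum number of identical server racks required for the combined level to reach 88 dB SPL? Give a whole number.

26

Need L₁ + 10·log₁₀ N ≥ 88, i.e. log₁₀ N ≥ 1.40.
N ≥ 10^(14.0/10) = 25.119, so N = 26.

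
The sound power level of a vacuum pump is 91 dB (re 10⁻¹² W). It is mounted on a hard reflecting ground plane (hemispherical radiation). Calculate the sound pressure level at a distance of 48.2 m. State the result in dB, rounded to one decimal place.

L_p = L_w − 10·log₁₀(2π·r²) with r = 48.2 m.
2π·r² = 1.46e+04 m², 10·log₁₀ of that is 41.643 dB.
L_p = 91 − 41.643 = 49.36 dB.

49.4 dB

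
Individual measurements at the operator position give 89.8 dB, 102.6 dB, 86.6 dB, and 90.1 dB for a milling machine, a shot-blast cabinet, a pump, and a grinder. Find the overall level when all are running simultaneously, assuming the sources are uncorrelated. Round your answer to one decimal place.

103.1 dB

Incoherent sources combine by intensity addition: L_total = 10·log₁₀(Σ 10^(L_i/10)).
Σ 10^(L/10) = 10^(89.8/10) + 10^(102.6/10) + 10^(86.6/10) + 10^(90.1/10) = 2.063e+10.
L_total = 10·log₁₀(2.063e+10) = 103.15 dB.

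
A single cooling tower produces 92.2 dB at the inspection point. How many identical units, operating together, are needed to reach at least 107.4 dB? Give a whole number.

34

Need L₁ + 10·log₁₀ N ≥ 107.4, i.e. log₁₀ N ≥ 1.52.
N ≥ 10^(15.2/10) = 33.113, so N = 34.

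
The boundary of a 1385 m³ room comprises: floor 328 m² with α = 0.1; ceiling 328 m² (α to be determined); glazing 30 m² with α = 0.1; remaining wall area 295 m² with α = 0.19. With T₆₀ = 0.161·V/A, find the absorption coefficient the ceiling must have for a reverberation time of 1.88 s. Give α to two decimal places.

A = 0.161·V/T₆₀ = 0.161·1385/1.88 = 118.61 m² sabins.
Absorption from the other surfaces = 328·0.1 + 30·0.1 + 295·0.19 = 91.85 m², so the ceiling must supply 26.76 m² over 328 m².
α = 26.76/328 = 0.082.

0.08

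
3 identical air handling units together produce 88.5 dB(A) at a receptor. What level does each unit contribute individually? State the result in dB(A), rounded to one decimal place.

For N identical incoherent sources L_total = L₁ + 10·log₁₀ N, so L₁ = 88.5 − 10·log₁₀(3) = 88.5 − 4.771.

83.7 dB(A)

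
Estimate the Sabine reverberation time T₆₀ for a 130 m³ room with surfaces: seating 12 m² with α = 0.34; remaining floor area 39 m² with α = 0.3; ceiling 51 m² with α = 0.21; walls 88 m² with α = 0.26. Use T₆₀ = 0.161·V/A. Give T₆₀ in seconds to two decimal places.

0.42 s

A = Σ Sᵢαᵢ = 12·0.34 + 39·0.3 + 51·0.21 + 88·0.26 = 49.37 m².
T₆₀ = 0.161 × 130 / 49.37 = 0.424 s.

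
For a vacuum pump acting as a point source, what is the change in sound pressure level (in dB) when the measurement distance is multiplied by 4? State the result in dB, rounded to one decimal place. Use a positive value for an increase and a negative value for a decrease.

With spherical spreading the level changes by −20·log₁₀(r₂/r₁).
ΔL = −20·log₁₀(4) = -12.04 dB.

-12.0 dB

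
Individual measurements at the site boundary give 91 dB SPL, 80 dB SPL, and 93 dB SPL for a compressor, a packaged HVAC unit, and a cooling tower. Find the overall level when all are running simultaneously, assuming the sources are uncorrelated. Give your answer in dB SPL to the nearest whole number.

95 dB SPL

For uncorrelated sources the intensities add, so convert each level to linear form, sum, and take 10·log₁₀ of the total.
Σ 10^(L/10) = 10^(91/10) + 10^(80/10) + 10^(93/10) = 3.354e+09.
L_total = 10·log₁₀(3.354e+09) = 95.26 dB SPL.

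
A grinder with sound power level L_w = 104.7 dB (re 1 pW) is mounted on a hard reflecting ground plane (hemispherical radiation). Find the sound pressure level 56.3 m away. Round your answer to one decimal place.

The power spreads over a hemisphere of area 2π·r², so L_p = L_w − 10·log₁₀(2π·r²).
2π·r² = 1.992e+04 m², 10·log₁₀ of that is 42.992 dB.
L_p = 104.7 − 42.992 = 61.71 dB.

61.7 dB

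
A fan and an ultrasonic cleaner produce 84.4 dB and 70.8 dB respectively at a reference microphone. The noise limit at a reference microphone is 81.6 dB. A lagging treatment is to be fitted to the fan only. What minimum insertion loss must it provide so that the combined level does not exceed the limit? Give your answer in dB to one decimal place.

3.2 dB

Fixed contribution from the other source: Σ 10^(L/10) = 10^(70.8/10) = 1.202e+07 (70.80 dB).
To meet 81.6 dB overall, the treated fan may contribute at most 10^(81.6/10) − 1.202e+07 = 1.325e+08, i.e. 81.22 dB.
Required insertion loss = 84.4 − 81.22 = 3.18 dB.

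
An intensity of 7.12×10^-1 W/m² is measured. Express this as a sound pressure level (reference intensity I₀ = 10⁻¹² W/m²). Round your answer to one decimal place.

I/I₀ = 7.12×10^-1/10⁻¹² = 7.12×10^11, and L = 10·log₁₀(I/I₀).
L = 10·(0.8525 + 11) = 118.52 dB.

118.5 dB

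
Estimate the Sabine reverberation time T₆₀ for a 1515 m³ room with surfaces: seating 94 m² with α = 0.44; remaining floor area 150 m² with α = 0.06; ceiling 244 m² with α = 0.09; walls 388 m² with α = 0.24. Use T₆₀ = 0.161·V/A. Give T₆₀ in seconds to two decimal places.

1.47 s

Summing Sᵢαᵢ: 94·0.44 + 150·0.06 + 244·0.09 + 388·0.24 = 165.44 m².
T₆₀ = 0.161 × 1515 / 165.44 = 1.474 s.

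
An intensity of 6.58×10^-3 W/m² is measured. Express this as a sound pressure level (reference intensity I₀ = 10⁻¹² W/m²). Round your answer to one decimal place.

98.2 dB

I/I₀ = 6.58×10^-3/10⁻¹² = 6.58×10^9, and L = 10·log₁₀(I/I₀).
L = 10·(0.8182 + 9) = 98.18 dB.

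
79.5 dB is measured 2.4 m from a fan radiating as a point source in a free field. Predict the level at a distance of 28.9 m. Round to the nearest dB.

58 dB

Spherical spreading from a point source gives a 20·log₁₀(r₂/r₁) drop.
L₂ = 79.5 − 20·log₁₀(28.9/2.4) = 79.5 − 21.614 = 57.89 dB.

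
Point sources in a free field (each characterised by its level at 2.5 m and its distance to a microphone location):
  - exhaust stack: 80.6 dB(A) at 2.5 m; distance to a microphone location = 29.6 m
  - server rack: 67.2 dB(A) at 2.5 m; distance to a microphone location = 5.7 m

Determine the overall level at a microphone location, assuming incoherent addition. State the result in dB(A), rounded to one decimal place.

Apply inverse-square spreading to bring every level to the receiver, then sum 10^(L/10).
exhaust stack: 80.6 − 20·log₁₀(29.6/2.5) = 80.6 − 21.47 = 59.13 dB(A).
server rack: 67.2 − 20·log₁₀(5.7/2.5) = 67.2 − 7.16 = 60.04 dB(A).
Σ 10^(L/10) = 1.829e+06 → L_total = 10·log₁₀(1.829e+06) = 62.62 dB(A).

62.6 dB(A)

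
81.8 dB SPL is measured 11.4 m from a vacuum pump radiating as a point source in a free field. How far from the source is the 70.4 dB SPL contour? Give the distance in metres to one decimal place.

42.4 m

Point-source spreading drops the level by 20·log₁₀(r₂/r₁); inverting, r₂/r₁ = 10^(ΔL/20).
r₂ = 11.4·10^((81.8−70.4)/20) = 11.4·10^(11.4/20) = 42.36 m.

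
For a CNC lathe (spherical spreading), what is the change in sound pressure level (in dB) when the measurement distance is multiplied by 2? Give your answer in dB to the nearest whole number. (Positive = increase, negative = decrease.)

With spherical spreading the level changes by −20·log₁₀(r₂/r₁).
ΔL = −20·log₁₀(2) = -6.02 dB.

-6 dB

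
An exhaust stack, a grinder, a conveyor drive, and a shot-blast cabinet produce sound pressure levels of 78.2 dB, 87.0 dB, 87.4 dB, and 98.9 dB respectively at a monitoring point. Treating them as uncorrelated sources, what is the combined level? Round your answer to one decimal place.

99.5 dB

Incoherent sources combine by intensity addition: L_total = 10·log₁₀(Σ 10^(L_i/10)).
Σ 10^(L/10) = 10^(78.2/10) + 10^(87.0/10) + 10^(87.4/10) + 10^(98.9/10) = 8.879e+09.
L_total = 10·log₁₀(8.879e+09) = 99.48 dB.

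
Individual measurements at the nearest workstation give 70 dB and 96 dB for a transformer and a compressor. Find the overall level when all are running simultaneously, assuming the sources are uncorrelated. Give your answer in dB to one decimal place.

96.0 dB

Incoherent sources combine by intensity addition: L_total = 10·log₁₀(Σ 10^(L_i/10)).
Σ 10^(L/10) = 10^(70/10) + 10^(96/10) = 3.991e+09.
L_total = 10·log₁₀(3.991e+09) = 96.01 dB.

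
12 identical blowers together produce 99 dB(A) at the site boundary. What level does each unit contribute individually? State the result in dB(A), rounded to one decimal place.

88.2 dB(A)

For N identical incoherent sources L_total = L₁ + 10·log₁₀ N, so L₁ = 99 − 10·log₁₀(12) = 99 − 10.792.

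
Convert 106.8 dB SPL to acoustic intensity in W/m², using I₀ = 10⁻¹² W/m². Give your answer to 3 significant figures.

0.0479 W/m²

L = 10·log₁₀(I/I₀) ⇒ I = I₀·10^(L/10) = 10⁻¹² × 10^10.68.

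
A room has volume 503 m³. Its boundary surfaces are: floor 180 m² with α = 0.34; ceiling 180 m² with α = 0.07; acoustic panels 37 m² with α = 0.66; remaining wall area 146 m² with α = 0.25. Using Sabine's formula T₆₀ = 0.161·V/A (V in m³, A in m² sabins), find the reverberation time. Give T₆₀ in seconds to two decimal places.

0.60 s

Total absorption A = 180·0.34 + 180·0.07 + 37·0.66 + 146·0.25 = 134.72 m² sabins.
T₆₀ = 0.161 × 503 / 134.72 = 0.601 s.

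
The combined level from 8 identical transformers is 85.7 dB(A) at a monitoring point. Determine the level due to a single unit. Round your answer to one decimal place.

76.7 dB(A)

Dividing the total intensity by 8 lowers the level by 10·log₁₀ 8 = 9.031 dB: L₁ = 85.7 − 9.031.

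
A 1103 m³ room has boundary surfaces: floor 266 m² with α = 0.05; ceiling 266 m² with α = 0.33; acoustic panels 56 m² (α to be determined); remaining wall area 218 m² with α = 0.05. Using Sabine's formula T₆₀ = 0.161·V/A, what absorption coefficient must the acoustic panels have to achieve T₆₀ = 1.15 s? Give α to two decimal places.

Required total absorption A = 0.161·1103/1.15 = 154.42 m².
Absorption from the other surfaces = 266·0.05 + 266·0.33 + 218·0.05 = 111.98 m², so the acoustic panels must supply 42.44 m² over 56 m².
α = 42.44/56 = 0.758.

0.76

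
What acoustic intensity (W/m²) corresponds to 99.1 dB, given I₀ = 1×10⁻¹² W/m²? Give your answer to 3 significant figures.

I/I₀ = 10^(99.1/10) = 8.128e+09, so I = 8.128e+09 × 10⁻¹² W/m².

0.00813 W/m²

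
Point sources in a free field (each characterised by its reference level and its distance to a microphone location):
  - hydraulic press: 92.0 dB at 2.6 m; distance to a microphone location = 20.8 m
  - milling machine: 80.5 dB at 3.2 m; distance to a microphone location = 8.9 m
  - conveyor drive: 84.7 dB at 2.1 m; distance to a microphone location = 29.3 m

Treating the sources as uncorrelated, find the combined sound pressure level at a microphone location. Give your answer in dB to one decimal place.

First find each source's level at the receiver (point-source: −20·log₁₀(r/r_ref)), then combine on an intensity basis.
hydraulic press: 92.0 − 20·log₁₀(20.8/2.6) = 92.0 − 18.06 = 73.94 dB.
milling machine: 80.5 − 20·log₁₀(8.9/3.2) = 80.5 − 8.88 = 71.62 dB.
conveyor drive: 84.7 − 20·log₁₀(29.3/2.1) = 84.7 − 22.89 = 61.81 dB.
Σ 10^(L/10) = 4.079e+07 → L_total = 10·log₁₀(4.079e+07) = 76.11 dB.

76.1 dB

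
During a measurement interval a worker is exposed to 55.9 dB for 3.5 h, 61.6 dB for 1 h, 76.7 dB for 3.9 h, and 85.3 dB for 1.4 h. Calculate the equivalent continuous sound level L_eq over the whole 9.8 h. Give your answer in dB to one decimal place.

The energy average is taken in the linear domain: L_eq = 10·log₁₀[(Σ tᵢ·10^(Lᵢ/10))/T], T = 9.8 h.
Σ tᵢ·10^(Lᵢ/10) = 3.5·10^(55.9/10) + 1·10^(61.6/10) + 3.9·10^(76.7/10) + 1.4·10^(85.3/10) = 6.596e+08.
L_eq = 10·log₁₀(6.596e+08/9.8) = 78.28 dB.

78.3 dB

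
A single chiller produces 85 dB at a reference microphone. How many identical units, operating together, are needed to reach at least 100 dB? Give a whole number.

Need L₁ + 10·log₁₀ N ≥ 100, i.e. log₁₀ N ≥ 1.50.
N ≥ 10^(15.0/10) = 31.623, so N = 32.

32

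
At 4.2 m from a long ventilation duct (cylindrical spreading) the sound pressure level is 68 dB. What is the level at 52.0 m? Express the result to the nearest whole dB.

Line-source attenuation: ΔL = 10·log₁₀(r₂/r₁) = 10·log₁₀(52.0/4.2) = 10.928 dB.
L₂ = 68 − 10·log₁₀(52.0/4.2) = 68 − 10.928 = 57.07 dB.

57 dB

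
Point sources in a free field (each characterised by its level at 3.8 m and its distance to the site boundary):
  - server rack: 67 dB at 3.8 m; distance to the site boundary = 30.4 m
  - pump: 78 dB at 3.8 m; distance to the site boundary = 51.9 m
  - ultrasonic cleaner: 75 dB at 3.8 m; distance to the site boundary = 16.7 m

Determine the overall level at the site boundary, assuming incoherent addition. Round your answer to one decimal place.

First find each source's level at the receiver (point-source: −20·log₁₀(r/r_ref)), then combine on an intensity basis.
server rack: 67 − 20·log₁₀(30.4/3.8) = 67 − 18.06 = 48.94 dB.
pump: 78 − 20·log₁₀(51.9/3.8) = 78 − 22.71 = 55.29 dB.
ultrasonic cleaner: 75 − 20·log₁₀(16.7/3.8) = 75 − 12.86 = 62.14 dB.
Σ 10^(L/10) = 2.054e+06 → L_total = 10·log₁₀(2.054e+06) = 63.13 dB.

63.1 dB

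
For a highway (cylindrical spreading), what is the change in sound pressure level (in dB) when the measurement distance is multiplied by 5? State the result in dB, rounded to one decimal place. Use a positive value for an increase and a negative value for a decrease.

-7.0 dB

With cylindrical spreading the level changes by −10·log₁₀(r₂/r₁).
ΔL = −10·log₁₀(5) = -6.99 dB.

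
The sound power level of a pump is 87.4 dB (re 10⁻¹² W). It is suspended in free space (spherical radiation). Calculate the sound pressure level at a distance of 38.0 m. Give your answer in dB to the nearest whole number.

45 dB

The power spreads over a sphere of area 4π·r², so L_p = L_w − 10·log₁₀(4π·r²).
4π·r² = 1.815e+04 m², 10·log₁₀ of that is 42.588 dB.
L_p = 87.4 − 42.588 = 44.81 dB.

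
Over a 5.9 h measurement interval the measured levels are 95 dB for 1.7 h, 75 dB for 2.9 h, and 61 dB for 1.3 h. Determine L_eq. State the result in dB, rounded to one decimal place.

89.7 dB

Weight each interval's intensity by its duration and average over T = 5.9 h:
Σ tᵢ·10^(Lᵢ/10) = 1.7·10^(95/10) + 2.9·10^(75/10) + 1.3·10^(61/10) = 5.469e+09.
L_eq = 10·log₁₀(5.469e+09/5.9) = 89.67 dB.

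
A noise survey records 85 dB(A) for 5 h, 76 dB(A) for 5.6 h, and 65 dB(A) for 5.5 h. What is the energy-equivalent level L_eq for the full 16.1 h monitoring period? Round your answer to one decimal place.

80.5 dB(A)

Weight each interval's intensity by its duration and average over T = 16.1 h:
Σ tᵢ·10^(Lᵢ/10) = 5·10^(85/10) + 5.6·10^(76/10) + 5.5·10^(65/10) = 1.821e+09.
L_eq = 10·log₁₀(1.821e+09/16.1) = 80.54 dB(A).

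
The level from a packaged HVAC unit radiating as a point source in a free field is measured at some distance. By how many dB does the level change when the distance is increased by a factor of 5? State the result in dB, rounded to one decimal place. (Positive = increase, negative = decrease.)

-14.0 dB

A point source loses 6 dB per doubling of distance; generally ΔL = −20·log₁₀(r₂/r₁).
ΔL = −20·log₁₀(5) = -13.98 dB.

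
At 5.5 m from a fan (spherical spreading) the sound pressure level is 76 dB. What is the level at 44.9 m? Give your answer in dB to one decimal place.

Point-source attenuation: ΔL = 20·log₁₀(r₂/r₁) = 20·log₁₀(44.9/5.5) = 18.238 dB.
L₂ = 76 − 20·log₁₀(44.9/5.5) = 76 − 18.238 = 57.76 dB.

57.8 dB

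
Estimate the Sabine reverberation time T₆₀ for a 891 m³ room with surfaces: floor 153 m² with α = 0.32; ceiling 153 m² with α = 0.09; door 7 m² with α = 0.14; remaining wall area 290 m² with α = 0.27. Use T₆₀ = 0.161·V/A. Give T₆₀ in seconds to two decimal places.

1.01 s

Total absorption A = 153·0.32 + 153·0.09 + 7·0.14 + 290·0.27 = 142.01 m² sabins.
T₆₀ = 0.161·V/A = 0.161·891/142.01 = 1.010 s.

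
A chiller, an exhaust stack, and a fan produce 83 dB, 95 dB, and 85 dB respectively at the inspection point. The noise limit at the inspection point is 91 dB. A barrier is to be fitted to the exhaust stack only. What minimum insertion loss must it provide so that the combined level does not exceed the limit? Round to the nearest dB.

Fixed contribution from the other sources: Σ 10^(L/10) = 10^(83/10) + 10^(85/10) = 5.158e+08 (87.12 dB).
To meet 91 dB overall, the treated exhaust stack may contribute at most 10^(91/10) − 5.158e+08 = 7.432e+08, i.e. 88.71 dB.
So the exhaust stack must be reduced from 95 to 88.71 dB: IL = 6.29 dB.

6 dB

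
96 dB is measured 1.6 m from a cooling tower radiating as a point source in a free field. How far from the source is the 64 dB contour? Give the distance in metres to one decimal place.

Point-source spreading drops the level by 20·log₁₀(r₂/r₁); inverting, r₂/r₁ = 10^(ΔL/20).
r₂ = 1.6·10^((96−64)/20) = 1.6·10^(32.0/20) = 63.70 m.

63.7 m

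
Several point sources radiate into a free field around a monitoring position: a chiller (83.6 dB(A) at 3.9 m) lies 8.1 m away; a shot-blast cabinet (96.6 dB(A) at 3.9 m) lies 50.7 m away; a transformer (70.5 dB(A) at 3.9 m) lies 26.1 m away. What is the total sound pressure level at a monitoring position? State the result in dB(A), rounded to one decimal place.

79.1 dB(A)

Apply inverse-square spreading to bring every level to the receiver, then sum 10^(L/10).
chiller: 83.6 − 20·log₁₀(8.1/3.9) = 83.6 − 6.35 = 77.25 dB(A).
shot-blast cabinet: 96.6 − 20·log₁₀(50.7/3.9) = 96.6 − 22.28 = 74.32 dB(A).
transformer: 70.5 − 20·log₁₀(26.1/3.9) = 70.5 − 16.51 = 53.99 dB(A).
Σ 10^(L/10) = 8.041e+07 → L_total = 10·log₁₀(8.041e+07) = 79.05 dB(A).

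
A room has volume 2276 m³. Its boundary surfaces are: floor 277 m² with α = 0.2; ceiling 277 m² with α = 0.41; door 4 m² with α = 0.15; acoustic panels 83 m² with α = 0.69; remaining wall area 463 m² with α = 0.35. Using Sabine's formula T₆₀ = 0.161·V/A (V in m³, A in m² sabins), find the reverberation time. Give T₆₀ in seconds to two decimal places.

0.94 s

Total absorption A = 277·0.2 + 277·0.41 + 4·0.15 + 83·0.69 + 463·0.35 = 388.89 m² sabins.
T₆₀ = 0.161·V/A = 0.161·2276/388.89 = 0.942 s.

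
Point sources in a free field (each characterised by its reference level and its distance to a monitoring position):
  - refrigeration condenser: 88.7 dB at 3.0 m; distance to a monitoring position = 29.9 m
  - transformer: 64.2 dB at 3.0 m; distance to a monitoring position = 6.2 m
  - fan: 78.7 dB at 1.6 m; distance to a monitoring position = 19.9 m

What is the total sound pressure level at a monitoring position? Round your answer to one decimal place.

69.3 dB

Apply inverse-square spreading to bring every level to the receiver, then sum 10^(L/10).
refrigeration condenser: 88.7 − 20·log₁₀(29.9/3.0) = 88.7 − 19.97 = 68.73 dB.
transformer: 64.2 − 20·log₁₀(6.2/3.0) = 64.2 − 6.31 = 57.89 dB.
fan: 78.7 − 20·log₁₀(19.9/1.6) = 78.7 − 21.89 = 56.81 dB.
Σ 10^(L/10) = 8.558e+06 → L_total = 10·log₁₀(8.558e+06) = 69.32 dB.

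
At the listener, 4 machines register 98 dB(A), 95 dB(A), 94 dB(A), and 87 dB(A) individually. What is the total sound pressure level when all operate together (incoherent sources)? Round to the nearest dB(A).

For uncorrelated sources the intensities add, so convert each level to linear form, sum, and take 10·log₁₀ of the total.
Σ 10^(L/10) = 10^(98/10) + 10^(95/10) + 10^(94/10) + 10^(87/10) = 1.248e+10.
L_total = 10·log₁₀(1.248e+10) = 100.96 dB(A).

101 dB(A)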